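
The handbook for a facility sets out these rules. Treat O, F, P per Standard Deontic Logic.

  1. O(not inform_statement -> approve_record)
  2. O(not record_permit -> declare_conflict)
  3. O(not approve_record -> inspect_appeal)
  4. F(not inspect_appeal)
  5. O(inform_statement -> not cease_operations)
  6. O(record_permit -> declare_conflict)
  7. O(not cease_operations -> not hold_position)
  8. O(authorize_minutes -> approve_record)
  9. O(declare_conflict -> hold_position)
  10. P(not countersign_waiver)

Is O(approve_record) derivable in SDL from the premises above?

Yes

Premises 6 and 2 cover both cases: O(record_permit -> declare_conflict) and O(not record_permit -> declare_conflict). Since record_permit ∨ not record_permit is a tautology, O(declare_conflict) follows.
Applying K to premise 9 (O(declare_conflict -> hold_position)) and O(declare_conflict) yields O(hold_position).
Premise 7 is O(not cease_operations -> not hold_position); contrapositively O(hold_position -> cease_operations). Since O(hold_position) holds, K gives O(cease_operations).
Premise 5, O(inform_statement -> not cease_operations), contraposes to O(cease_operations -> not inform_statement); with O(cease_operations) we get O(not inform_statement).
Premise 1 is O(not inform_statement -> approve_record); since O(not inform_statement), deontic closure gives O(approve_record).
Premises 3, 4, 8, 10 do not contribute to this derivation.
So O(approve_record) follows.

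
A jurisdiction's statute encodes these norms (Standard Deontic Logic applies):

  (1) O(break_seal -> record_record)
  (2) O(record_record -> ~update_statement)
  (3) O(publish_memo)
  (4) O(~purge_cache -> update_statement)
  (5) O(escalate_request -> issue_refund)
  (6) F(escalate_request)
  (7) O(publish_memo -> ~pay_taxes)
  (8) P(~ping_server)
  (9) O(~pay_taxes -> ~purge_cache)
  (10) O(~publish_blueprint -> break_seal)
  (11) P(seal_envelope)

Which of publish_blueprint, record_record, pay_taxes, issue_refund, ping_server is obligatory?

publish_blueprint

From premise 3 we have O(publish_memo).
With premise 7, O(publish_memo -> ~pay_taxes), the K-axiom yields O(~pay_taxes).
Applying K to premise 9 (O(~pay_taxes -> ~purge_cache)) and O(~pay_taxes) yields O(~purge_cache).
From O(~purge_cache) and premise 4, O(~purge_cache -> update_statement), we obtain O(update_statement).
The contrapositive of premise 2 (O(record_record -> ~update_statement)) is O(update_statement -> ~record_record), and O(update_statement) is already established, so O(~record_record).
The contrapositive of premise 1 (O(break_seal -> record_record)) is O(~record_record -> ~break_seal), and O(~record_record) is already established, so O(~break_seal).
Premise 10, O(~publish_blueprint -> break_seal), contraposes to O(~break_seal -> publish_blueprint); with O(~break_seal) we get O(publish_blueprint).
So O(publish_blueprint) holds — publish_blueprint is obligatory. None of the other listed options is made obligatory by any chain of premises.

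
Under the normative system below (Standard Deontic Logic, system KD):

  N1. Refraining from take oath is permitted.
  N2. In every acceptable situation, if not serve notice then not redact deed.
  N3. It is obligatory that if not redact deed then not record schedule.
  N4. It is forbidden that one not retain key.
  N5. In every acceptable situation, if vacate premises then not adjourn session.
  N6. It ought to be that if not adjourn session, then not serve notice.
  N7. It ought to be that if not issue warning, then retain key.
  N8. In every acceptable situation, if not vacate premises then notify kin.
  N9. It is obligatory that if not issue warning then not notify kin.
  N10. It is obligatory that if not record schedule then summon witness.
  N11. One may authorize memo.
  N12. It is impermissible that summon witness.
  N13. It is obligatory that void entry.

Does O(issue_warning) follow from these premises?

Yes

Premise 12 is F(summon_witness), i.e. O(¬summon_witness).
Premise 10 is O(¬record_schedule → summon_witness); contrapositively O(¬summon_witness → record_schedule). Since O(¬summon_witness) holds, K gives O(record_schedule).
Premise 3, O(¬redact_deed → ¬record_schedule), contraposes to O(record_schedule → redact_deed); with O(record_schedule) we get O(redact_deed).
Premise 2, O(¬serve_notice → ¬redact_deed), contraposes to O(redact_deed → serve_notice); with O(redact_deed) we get O(serve_notice).
Premise 6, O(¬adjourn_session → ¬serve_notice), contraposes to O(serve_notice → adjourn_session); with O(serve_notice) we get O(adjourn_session).
The contrapositive of premise 5 (O(vacate_premises → ¬adjourn_session)) is O(adjourn_session → ¬vacate_premises), and O(adjourn_session) is already established, so O(¬vacate_premises).
From O(¬vacate_premises) and premise 8, O(¬vacate_premises → notify_kin), we obtain O(notify_kin).
Premise 9, O(¬issue_warning → ¬notify_kin), contraposes to O(notify_kin → issue_warning); with O(notify_kin) we get O(issue_warning).
Premises 1, 4, 7, 11, 13 do not contribute to this derivation.
So O(issue_warning) follows.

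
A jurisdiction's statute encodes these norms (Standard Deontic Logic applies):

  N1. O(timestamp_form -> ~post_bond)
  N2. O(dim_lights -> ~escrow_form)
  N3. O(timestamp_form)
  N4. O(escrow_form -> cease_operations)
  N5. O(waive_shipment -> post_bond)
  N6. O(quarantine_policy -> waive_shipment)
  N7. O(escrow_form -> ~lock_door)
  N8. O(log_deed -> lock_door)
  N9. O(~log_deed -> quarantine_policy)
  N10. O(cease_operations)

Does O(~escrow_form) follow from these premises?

Premise 3 gives O(timestamp_form).
From O(timestamp_form) and premise 1, O(timestamp_form -> ~post_bond), we obtain O(~post_bond).
Premise 5 is O(waive_shipment -> post_bond); contrapositively O(~post_bond -> ~waive_shipment). Since O(~post_bond) holds, K gives O(~waive_shipment).
Premise 6 is O(quarantine_policy -> waive_shipment); contrapositively O(~waive_shipment -> ~quarantine_policy). Since O(~waive_shipment) holds, K gives O(~quarantine_policy).
Premise 9 is O(~log_deed -> quarantine_policy); contrapositively O(~quarantine_policy -> log_deed). Since O(~quarantine_policy) holds, K gives O(log_deed).
Premise 8 is O(log_deed -> lock_door); since O(log_deed), deontic closure gives O(lock_door).
Premise 7 is O(escrow_form -> ~lock_door); contrapositively O(lock_door -> ~escrow_form). Since O(lock_door) holds, K gives O(~escrow_form).
Premises 2, 4, 10 do not contribute to this derivation.
So O(~escrow_form) follows.

Yes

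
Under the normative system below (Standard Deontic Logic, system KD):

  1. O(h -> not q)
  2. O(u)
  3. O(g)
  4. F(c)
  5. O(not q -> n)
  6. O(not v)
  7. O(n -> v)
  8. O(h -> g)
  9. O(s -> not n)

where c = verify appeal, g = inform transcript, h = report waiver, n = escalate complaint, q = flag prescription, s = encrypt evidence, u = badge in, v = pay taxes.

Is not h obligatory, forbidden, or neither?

Premise 6 gives O(not v).
Premise 7 is O(n -> v); contrapositively O(not v -> not n). Since O(not v) holds, K gives O(not n).
The contrapositive of premise 5 (O(not q -> n)) is O(not n -> q), and O(not n) is already established, so O(q).
The contrapositive of premise 1 (O(h -> not q)) is O(q -> not h), and O(q) is already established, so O(not h).
Premises 2, 3, 4, 8, 9 do not contribute to this derivation.
Hence not h is obligatory.

Obligatory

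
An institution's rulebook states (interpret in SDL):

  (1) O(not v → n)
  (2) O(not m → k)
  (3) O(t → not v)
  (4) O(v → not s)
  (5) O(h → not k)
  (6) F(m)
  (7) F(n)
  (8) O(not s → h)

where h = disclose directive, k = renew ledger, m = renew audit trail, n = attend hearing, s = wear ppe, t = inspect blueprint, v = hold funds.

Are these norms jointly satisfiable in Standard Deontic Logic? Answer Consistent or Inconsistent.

Inconsistent

Premise 6 is F(m), i.e. O(not m).
Applying K to premise 2 (O(not m → k)) and O(not m) yields O(k).
Premise 5 is O(h → not k); contrapositively O(k → not h). Since O(k) holds, K gives O(not h).
The contrapositive of premise 8 (O(not s → h)) is O(not h → s), and O(not h) is already established, so O(s).
Premise 4 is O(v → not s); contrapositively O(s → not v). Since O(s) holds, K gives O(not v).
Applying K to premise 1 (O(not v → n)) and O(not v) yields O(n).
However, F(n) at premise 7 amounts to O(not n).
We now have both O(n) and O(not n) — n is simultaneously obligatory and forbidden, violating the D-axiom.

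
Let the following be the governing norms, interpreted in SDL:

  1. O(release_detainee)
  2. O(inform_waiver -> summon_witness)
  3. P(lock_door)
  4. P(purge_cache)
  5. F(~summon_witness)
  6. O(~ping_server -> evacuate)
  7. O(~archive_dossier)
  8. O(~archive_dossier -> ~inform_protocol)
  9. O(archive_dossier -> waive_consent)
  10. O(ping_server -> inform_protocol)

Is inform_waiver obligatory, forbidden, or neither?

Neither

Premise 2 is O(inform_waiver -> summon_witness); even if O(summon_witness) held, inferring O(inform_waiver) would be affirming the consequent — invalid.
No premise or chain of K-axiom applications forces O(inform_waiver), and none forces O(~inform_waiver). So inform_waiver is neither obligatory nor forbidden under these norms.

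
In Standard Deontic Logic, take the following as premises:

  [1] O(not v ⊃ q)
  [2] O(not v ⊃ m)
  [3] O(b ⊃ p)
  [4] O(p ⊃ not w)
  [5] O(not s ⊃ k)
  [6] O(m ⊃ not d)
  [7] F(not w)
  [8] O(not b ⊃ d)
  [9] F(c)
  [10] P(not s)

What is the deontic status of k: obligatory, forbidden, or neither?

Premise 5 is O(not s ⊃ k), but O(not s) is not derivable from the premises (the permission P(not s) asserts only not O(s), not O(not s)), so it does not yield O(k).
No premise or chain of K-axiom applications forces O(k), and none forces O(not k). So k is neither obligatory nor forbidden under these norms.

Neither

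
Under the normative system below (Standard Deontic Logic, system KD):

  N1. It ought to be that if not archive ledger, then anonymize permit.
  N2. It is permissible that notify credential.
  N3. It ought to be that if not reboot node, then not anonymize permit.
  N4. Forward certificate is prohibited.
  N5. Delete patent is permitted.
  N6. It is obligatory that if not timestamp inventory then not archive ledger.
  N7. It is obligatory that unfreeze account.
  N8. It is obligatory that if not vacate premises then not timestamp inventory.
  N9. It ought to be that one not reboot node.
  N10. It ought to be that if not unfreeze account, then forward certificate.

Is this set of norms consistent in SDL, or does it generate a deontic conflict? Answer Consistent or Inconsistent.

Consistent

Premise 10 is O(¬unfreeze_account → forward_certificate), but O(¬unfreeze_account) is not derivable from the premises, so it does not yield O(forward_certificate).
So O(forward_certificate) is not derivable, and the apparent clash with O(¬forward_certificate) does not arise.
A world satisfying every obligation exists (e.g. anonymize_permit=false, archive_ledger=true, delete_patent=false, forward_certificate=false, notify_credential=false, reboot_node=false, timestamp_inventory=true, unfreeze_account=true, vacate_premises=true); no atom is both obligatory and forbidden, so the set is consistent.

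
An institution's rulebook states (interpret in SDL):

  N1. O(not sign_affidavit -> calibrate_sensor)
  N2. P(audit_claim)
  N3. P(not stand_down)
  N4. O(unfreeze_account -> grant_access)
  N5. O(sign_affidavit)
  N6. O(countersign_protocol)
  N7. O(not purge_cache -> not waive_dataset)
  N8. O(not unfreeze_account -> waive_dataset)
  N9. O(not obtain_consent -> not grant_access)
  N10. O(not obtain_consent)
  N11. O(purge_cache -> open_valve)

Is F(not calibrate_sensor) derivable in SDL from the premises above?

No

Premise 1 is O(not sign_affidavit -> calibrate_sensor), but O(not sign_affidavit) is not derivable from the premises, so it does not yield O(calibrate_sensor).
No other premise forces O(calibrate_sensor). An ideal world satisfying every premise can still have not calibrate_sensor true, so F(not calibrate_sensor) is not derivable.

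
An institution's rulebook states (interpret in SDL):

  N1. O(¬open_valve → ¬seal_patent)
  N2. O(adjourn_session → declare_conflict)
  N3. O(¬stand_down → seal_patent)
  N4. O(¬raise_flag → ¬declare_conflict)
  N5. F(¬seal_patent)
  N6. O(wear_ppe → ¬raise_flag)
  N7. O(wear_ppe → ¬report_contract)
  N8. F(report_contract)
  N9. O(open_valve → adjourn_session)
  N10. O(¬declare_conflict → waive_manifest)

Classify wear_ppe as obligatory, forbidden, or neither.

Premise 5 is F(¬seal_patent), i.e. O(seal_patent).
Premise 1 is O(¬open_valve → ¬seal_patent); contrapositively O(seal_patent → open_valve). Since O(seal_patent) holds, K gives O(open_valve).
Premise 9 is O(open_valve → adjourn_session); since O(open_valve), deontic closure gives O(adjourn_session).
With premise 2, O(adjourn_session → declare_conflict), the K-axiom yields O(declare_conflict).
Premise 4 is O(¬raise_flag → ¬declare_conflict); contrapositively O(declare_conflict → raise_flag). Since O(declare_conflict) holds, K gives O(raise_flag).
The contrapositive of premise 6 (O(wear_ppe → ¬raise_flag)) is O(raise_flag → ¬wear_ppe), and O(raise_flag) is already established, so O(¬wear_ppe).
Premises 3, 7, 8, 10 do not contribute to this derivation.
Thus O(¬wear_ppe), which is F(wear_ppe): wear_ppe is forbidden.

Forbidden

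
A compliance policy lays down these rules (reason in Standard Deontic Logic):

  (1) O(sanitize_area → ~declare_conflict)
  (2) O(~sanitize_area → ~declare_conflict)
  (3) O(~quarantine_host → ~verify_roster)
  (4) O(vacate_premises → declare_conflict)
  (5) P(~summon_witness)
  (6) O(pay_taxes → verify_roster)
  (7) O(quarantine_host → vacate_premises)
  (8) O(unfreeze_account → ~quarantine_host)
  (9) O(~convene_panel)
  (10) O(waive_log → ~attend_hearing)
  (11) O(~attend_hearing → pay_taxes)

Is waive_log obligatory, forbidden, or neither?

Forbidden

Premises 2 and 1 are O(~sanitize_area → ~declare_conflict) and O(sanitize_area → ~declare_conflict); every ideal world satisfies ~sanitize_area or sanitize_area, so in either case ~declare_conflict holds — hence O(~declare_conflict).
The contrapositive of premise 4 (O(vacate_premises → declare_conflict)) is O(~declare_conflict → ~vacate_premises), and O(~declare_conflict) is already established, so O(~vacate_premises).
The contrapositive of premise 7 (O(quarantine_host → vacate_premises)) is O(~vacate_premises → ~quarantine_host), and O(~vacate_premises) is already established, so O(~quarantine_host).
From O(~quarantine_host) and premise 3, O(~quarantine_host → ~verify_roster), we obtain O(~verify_roster).
Premise 6 is O(pay_taxes → verify_roster); contrapositively O(~verify_roster → ~pay_taxes). Since O(~verify_roster) holds, K gives O(~pay_taxes).
The contrapositive of premise 11 (O(~attend_hearing → pay_taxes)) is O(~pay_taxes → attend_hearing), and O(~pay_taxes) is already established, so O(attend_hearing).
Premise 10 is O(waive_log → ~attend_hearing); contrapositively O(attend_hearing → ~waive_log). Since O(attend_hearing) holds, K gives O(~waive_log).
Premises 5, 8, 9 do not contribute to this derivation.
Thus O(~waive_log), which is F(waive_log): waive_log is forbidden.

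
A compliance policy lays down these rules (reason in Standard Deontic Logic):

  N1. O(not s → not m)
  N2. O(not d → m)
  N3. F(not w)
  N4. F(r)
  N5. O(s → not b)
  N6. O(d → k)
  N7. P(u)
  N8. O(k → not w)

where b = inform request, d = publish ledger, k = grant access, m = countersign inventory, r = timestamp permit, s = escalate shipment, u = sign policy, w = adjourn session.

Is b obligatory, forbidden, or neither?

Forbidden

F(not w) at premise 3 means O(w).
Premise 8 is O(k → not w); contrapositively O(w → not k). Since O(w) holds, K gives O(not k).
Premise 6 is O(d → k); contrapositively O(not k → not d). Since O(not k) holds, K gives O(not d).
From O(not d) and premise 2, O(not d → m), we obtain O(m).
The contrapositive of premise 1 (O(not s → not m)) is O(m → s), and O(m) is already established, so O(s).
Premise 5 is O(s → not b); since O(s), deontic closure gives O(not b).
Premises 4, 7 do not contribute to this derivation.
Thus O(not b), which is F(b): b is forbidden.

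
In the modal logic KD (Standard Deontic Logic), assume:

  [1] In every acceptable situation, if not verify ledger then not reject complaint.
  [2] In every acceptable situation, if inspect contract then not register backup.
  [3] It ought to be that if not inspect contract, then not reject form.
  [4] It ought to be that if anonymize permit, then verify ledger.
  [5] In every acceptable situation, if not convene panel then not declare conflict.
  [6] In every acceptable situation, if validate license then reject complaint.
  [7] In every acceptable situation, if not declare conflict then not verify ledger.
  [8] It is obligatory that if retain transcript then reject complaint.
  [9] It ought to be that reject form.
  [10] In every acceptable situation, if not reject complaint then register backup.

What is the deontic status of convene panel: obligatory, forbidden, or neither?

Premise 9 states O(reject_form) outright.
The contrapositive of premise 3 (O(¬inspect_contract → ¬reject_form)) is O(reject_form → inspect_contract), and O(reject_form) is already established, so O(inspect_contract).
Applying K to premise 2 (O(inspect_contract → ¬register_backup)) and O(inspect_contract) yields O(¬register_backup).
Premise 10 is O(¬reject_complaint → register_backup); contrapositively O(¬register_backup → reject_complaint). Since O(¬register_backup) holds, K gives O(reject_complaint).
Premise 1 is O(¬verify_ledger → ¬reject_complaint); contrapositively O(reject_complaint → verify_ledger). Since O(reject_complaint) holds, K gives O(verify_ledger).
Premise 7, O(¬declare_conflict → ¬verify_ledger), contraposes to O(verify_ledger → declare_conflict); with O(verify_ledger) we get O(declare_conflict).
Premise 5 is O(¬convene_panel → ¬declare_conflict); contrapositively O(declare_conflict → convene_panel). Since O(declare_conflict) holds, K gives O(convene_panel).
Premises 4, 6, 8 do not contribute to this derivation.
Hence convene_panel is obligatory.

Obligatory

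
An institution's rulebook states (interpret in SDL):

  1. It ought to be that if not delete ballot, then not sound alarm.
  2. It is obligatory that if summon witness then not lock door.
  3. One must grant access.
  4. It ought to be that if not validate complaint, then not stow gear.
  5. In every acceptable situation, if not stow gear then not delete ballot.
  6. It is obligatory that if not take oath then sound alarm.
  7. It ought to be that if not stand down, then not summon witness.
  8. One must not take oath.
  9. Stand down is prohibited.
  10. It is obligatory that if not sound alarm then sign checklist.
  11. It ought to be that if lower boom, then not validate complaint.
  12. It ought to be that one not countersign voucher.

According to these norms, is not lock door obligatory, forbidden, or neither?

Premise 2 is O(summon_witness → ¬lock_door), but O(summon_witness) is not derivable from the premises, so it does not yield O(¬lock_door).
No premise or chain of K-axiom applications forces O(¬lock_door), and none forces O(lock_door). So ¬lock_door is neither obligatory nor forbidden under these norms.

Neither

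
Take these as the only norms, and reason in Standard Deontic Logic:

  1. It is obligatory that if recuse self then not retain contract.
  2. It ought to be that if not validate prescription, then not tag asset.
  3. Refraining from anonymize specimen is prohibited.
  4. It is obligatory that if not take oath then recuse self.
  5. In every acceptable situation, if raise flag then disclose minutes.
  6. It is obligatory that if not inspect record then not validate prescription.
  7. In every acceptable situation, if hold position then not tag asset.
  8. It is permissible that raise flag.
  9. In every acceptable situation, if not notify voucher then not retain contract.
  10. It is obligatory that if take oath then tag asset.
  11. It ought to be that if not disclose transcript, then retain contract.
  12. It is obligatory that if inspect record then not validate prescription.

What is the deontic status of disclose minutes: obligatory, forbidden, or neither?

Premise 5 is O(raise_flag → disclose_minutes), but O(raise_flag) is not derivable from the premises (the permission P(raise_flag) asserts only ¬O(¬raise_flag), not O(raise_flag)), so it does not yield O(disclose_minutes).
No premise or chain of K-axiom applications forces O(disclose_minutes), and none forces O(¬disclose_minutes). So disclose_minutes is neither obligatory nor forbidden under these norms.

Neither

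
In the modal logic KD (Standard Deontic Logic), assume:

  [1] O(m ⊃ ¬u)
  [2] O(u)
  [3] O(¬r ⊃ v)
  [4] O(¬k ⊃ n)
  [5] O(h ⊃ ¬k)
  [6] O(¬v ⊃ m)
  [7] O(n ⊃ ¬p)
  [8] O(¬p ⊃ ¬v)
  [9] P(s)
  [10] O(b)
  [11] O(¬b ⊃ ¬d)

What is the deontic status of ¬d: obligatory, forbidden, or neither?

Premise 11 is O(¬b ⊃ ¬d), but O(¬b) is not derivable from the premises, so it does not yield O(¬d).
No premise or chain of K-axiom applications forces O(¬d), and none forces O(d). So ¬d is neither obligatory nor forbidden under these norms.

Neither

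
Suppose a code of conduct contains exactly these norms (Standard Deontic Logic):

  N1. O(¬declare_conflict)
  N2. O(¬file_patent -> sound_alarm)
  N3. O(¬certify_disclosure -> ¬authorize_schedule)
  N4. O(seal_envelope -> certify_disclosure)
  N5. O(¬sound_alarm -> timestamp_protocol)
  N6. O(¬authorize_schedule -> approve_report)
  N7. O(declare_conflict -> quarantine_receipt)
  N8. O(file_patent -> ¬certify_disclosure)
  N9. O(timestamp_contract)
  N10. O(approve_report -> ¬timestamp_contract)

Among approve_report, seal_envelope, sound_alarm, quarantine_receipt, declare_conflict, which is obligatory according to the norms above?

From premise 9 we have O(timestamp_contract).
The contrapositive of premise 10 (O(approve_report -> ¬timestamp_contract)) is O(timestamp_contract -> ¬approve_report), and O(timestamp_contract) is already established, so O(¬approve_report).
Premise 6 is O(¬authorize_schedule -> approve_report); contrapositively O(¬approve_report -> authorize_schedule). Since O(¬approve_report) holds, K gives O(authorize_schedule).
The contrapositive of premise 3 (O(¬certify_disclosure -> ¬authorize_schedule)) is O(authorize_schedule -> certify_disclosure), and O(authorize_schedule) is already established, so O(certify_disclosure).
Premise 8 is O(file_patent -> ¬certify_disclosure); contrapositively O(certify_disclosure -> ¬file_patent). Since O(certify_disclosure) holds, K gives O(¬file_patent).
With premise 2, O(¬file_patent -> sound_alarm), the K-axiom yields O(sound_alarm).
So O(sound_alarm) holds — sound_alarm is obligatory. None of the other listed options is made obligatory by any chain of premises.

sound_alarm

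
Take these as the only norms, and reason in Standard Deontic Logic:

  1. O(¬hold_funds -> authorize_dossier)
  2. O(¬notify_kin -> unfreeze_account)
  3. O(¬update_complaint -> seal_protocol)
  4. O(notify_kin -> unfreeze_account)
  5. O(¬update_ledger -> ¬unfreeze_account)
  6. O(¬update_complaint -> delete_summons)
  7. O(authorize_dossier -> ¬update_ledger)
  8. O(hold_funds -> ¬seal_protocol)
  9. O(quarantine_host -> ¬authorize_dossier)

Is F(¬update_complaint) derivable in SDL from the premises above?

By case analysis on notify_kin: premise 4 gives O(notify_kin -> unfreeze_account) and premise 2 gives O(¬notify_kin -> unfreeze_account), so O(unfreeze_account) either way.
Premise 5, O(¬update_ledger -> ¬unfreeze_account), contraposes to O(unfreeze_account -> update_ledger); with O(unfreeze_account) we get O(update_ledger).
The contrapositive of premise 7 (O(authorize_dossier -> ¬update_ledger)) is O(update_ledger -> ¬authorize_dossier), and O(update_ledger) is already established, so O(¬authorize_dossier).
Premise 1, O(¬hold_funds -> authorize_dossier), contraposes to O(¬authorize_dossier -> hold_funds); with O(¬authorize_dossier) we get O(hold_funds).
From O(hold_funds) and premise 8, O(hold_funds -> ¬seal_protocol), we obtain O(¬seal_protocol).
The contrapositive of premise 3 (O(¬update_complaint -> seal_protocol)) is O(¬seal_protocol -> update_complaint), and O(¬seal_protocol) is already established, so O(update_complaint).
Premises 6, 9 do not contribute to this derivation.
So O(update_complaint) holds, i.e. F(¬update_complaint). The claim follows.

Yes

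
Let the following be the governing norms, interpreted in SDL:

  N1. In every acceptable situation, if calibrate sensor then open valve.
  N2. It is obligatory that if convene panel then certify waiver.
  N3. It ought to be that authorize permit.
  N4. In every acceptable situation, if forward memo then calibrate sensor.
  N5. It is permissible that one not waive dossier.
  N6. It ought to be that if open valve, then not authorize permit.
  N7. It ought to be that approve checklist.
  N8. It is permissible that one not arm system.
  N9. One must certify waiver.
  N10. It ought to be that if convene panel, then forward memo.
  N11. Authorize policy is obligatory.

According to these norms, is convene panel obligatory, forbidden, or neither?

Premise 3 gives O(authorize_permit).
Premise 6, O(open_valve → ¬authorize_permit), contraposes to O(authorize_permit → ¬open_valve); with O(authorize_permit) we get O(¬open_valve).
Premise 1 is O(calibrate_sensor → open_valve); contrapositively O(¬open_valve → ¬calibrate_sensor). Since O(¬open_valve) holds, K gives O(¬calibrate_sensor).
Premise 4 is O(forward_memo → calibrate_sensor); contrapositively O(¬calibrate_sensor → ¬forward_memo). Since O(¬calibrate_sensor) holds, K gives O(¬forward_memo).
Premise 10, O(convene_panel → forward_memo), contraposes to O(¬forward_memo → ¬convene_panel); with O(¬forward_memo) we get O(¬convene_panel).
Premises 2, 5, 7, 8, 9, 11 do not contribute to this derivation.
Thus O(¬convene_panel), which is F(convene_panel): convene_panel is forbidden.

Forbidden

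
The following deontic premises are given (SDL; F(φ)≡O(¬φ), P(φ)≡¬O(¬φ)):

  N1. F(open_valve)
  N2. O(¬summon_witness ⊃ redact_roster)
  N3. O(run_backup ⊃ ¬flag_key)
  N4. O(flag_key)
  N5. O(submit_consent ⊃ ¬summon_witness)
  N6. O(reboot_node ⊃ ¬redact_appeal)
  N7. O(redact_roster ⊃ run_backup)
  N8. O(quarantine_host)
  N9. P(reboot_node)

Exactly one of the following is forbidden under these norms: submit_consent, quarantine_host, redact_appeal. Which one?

submit_consent

From premise 4 we have O(flag_key).
Premise 3 is O(run_backup ⊃ ¬flag_key); contrapositively O(flag_key ⊃ ¬run_backup). Since O(flag_key) holds, K gives O(¬run_backup).
Premise 7, O(redact_roster ⊃ run_backup), contraposes to O(¬run_backup ⊃ ¬redact_roster); with O(¬run_backup) we get O(¬redact_roster).
The contrapositive of premise 2 (O(¬summon_witness ⊃ redact_roster)) is O(¬redact_roster ⊃ summon_witness), and O(¬redact_roster) is already established, so O(summon_witness).
Premise 5 is O(submit_consent ⊃ ¬summon_witness); contrapositively O(summon_witness ⊃ ¬submit_consent). Since O(summon_witness) holds, K gives O(¬submit_consent).
So O(¬submit_consent) holds, i.e. submit_consent is forbidden. None of the other listed options is forbidden under the premises.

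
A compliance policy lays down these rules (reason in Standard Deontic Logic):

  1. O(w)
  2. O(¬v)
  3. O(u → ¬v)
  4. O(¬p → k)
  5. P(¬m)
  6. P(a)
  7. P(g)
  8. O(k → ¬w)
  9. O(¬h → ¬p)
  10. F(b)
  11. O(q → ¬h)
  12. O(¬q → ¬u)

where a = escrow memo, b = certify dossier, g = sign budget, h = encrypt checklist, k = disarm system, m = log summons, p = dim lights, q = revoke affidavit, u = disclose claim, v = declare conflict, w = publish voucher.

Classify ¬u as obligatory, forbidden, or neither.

Obligatory

Premise 1 states O(w) outright.
Premise 8, O(k → ¬w), contraposes to O(w → ¬k); with O(w) we get O(¬k).
Premise 4 is O(¬p → k); contrapositively O(¬k → p). Since O(¬k) holds, K gives O(p).
Premise 9 is O(¬h → ¬p); contrapositively O(p → h). Since O(p) holds, K gives O(h).
Premise 11, O(q → ¬h), contraposes to O(h → ¬q); with O(h) we get O(¬q).
Applying K to premise 12 (O(¬q → ¬u)) and O(¬q) yields O(¬u).
Premises 2, 3, 5, 6, 7, 10 do not contribute to this derivation.
Hence ¬u is obligatory.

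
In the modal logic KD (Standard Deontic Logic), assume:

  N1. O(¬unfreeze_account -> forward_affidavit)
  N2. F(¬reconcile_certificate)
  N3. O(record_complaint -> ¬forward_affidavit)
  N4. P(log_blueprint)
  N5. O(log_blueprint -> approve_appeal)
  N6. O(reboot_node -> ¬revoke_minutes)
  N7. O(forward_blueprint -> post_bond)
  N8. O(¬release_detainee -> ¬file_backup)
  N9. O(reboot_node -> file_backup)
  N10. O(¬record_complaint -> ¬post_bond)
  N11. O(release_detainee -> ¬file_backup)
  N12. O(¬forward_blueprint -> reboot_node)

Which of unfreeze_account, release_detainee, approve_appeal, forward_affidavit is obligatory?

Premises 8 and 11 cover both cases: O(¬release_detainee -> ¬file_backup) and O(release_detainee -> ¬file_backup). Since ¬release_detainee ∨ release_detainee is a tautology, O(¬file_backup) follows.
The contrapositive of premise 9 (O(reboot_node -> file_backup)) is O(¬file_backup -> ¬reboot_node), and O(¬file_backup) is already established, so O(¬reboot_node).
Premise 12 is O(¬forward_blueprint -> reboot_node); contrapositively O(¬reboot_node -> forward_blueprint). Since O(¬reboot_node) holds, K gives O(forward_blueprint).
From O(forward_blueprint) and premise 7, O(forward_blueprint -> post_bond), we obtain O(post_bond).
Premise 10, O(¬record_complaint -> ¬post_bond), contraposes to O(post_bond -> record_complaint); with O(post_bond) we get O(record_complaint).
With premise 3, O(record_complaint -> ¬forward_affidavit), the K-axiom yields O(¬forward_affidavit).
Premise 1 is O(¬unfreeze_account -> forward_affidavit); contrapositively O(¬forward_affidavit -> unfreeze_account). Since O(¬forward_affidavit) holds, K gives O(unfreeze_account).
So O(unfreeze_account) holds — unfreeze_account is obligatory. None of the other listed options is made obligatory by any chain of premises.

unfreeze_account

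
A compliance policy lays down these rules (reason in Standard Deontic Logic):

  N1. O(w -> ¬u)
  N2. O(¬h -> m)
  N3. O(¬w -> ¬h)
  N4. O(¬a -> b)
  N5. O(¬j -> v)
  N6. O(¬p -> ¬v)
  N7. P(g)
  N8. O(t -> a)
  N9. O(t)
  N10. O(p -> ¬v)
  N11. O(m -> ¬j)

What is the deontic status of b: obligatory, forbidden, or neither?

Premise 4 is O(¬a -> b), but O(¬a) is not derivable from the premises, so it does not yield O(b).
No premise or chain of K-axiom applications forces O(b), and none forces O(¬b). So b is neither obligatory nor forbidden under these norms.

Neither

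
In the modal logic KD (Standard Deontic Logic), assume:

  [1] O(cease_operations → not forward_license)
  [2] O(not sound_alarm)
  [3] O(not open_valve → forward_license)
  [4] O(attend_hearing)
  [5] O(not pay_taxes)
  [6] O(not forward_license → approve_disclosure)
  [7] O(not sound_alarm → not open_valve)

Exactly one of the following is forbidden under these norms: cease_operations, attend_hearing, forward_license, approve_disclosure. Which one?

cease_operations

Premise 2 states O(not sound_alarm) outright.
With premise 7, O(not sound_alarm → not open_valve), the K-axiom yields O(not open_valve).
From O(not open_valve) and premise 3, O(not open_valve → forward_license), we obtain O(forward_license).
Premise 1 is O(cease_operations → not forward_license); contrapositively O(forward_license → not cease_operations). Since O(forward_license) holds, K gives O(not cease_operations).
So O(not cease_operations) holds, i.e. cease_operations is forbidden. None of the other listed options is forbidden under the premises.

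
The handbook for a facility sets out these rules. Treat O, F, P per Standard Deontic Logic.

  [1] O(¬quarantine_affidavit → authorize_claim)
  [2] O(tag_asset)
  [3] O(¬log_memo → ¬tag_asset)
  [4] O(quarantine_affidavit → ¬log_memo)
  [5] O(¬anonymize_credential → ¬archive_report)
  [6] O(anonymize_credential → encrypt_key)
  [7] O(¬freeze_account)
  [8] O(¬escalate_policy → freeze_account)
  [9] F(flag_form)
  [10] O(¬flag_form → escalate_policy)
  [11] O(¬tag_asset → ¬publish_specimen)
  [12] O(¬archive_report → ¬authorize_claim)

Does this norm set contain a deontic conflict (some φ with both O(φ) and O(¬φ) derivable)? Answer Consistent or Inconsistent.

Premise 8 is O(¬escalate_policy → freeze_account), but O(¬escalate_policy) is not derivable from the premises, so it does not yield O(freeze_account).
So O(freeze_account) is not derivable, and the apparent clash with O(¬freeze_account) does not arise.
A world satisfying every obligation exists (e.g. anonymize_credential=true, archive_report=true, authorize_claim=true, encrypt_key=true, escalate_policy=true, flag_form=false, freeze_account=false, log_memo=true, publish_specimen=false, quarantine_affidavit=false, tag_asset=true); no atom is both obligatory and forbidden, so the set is consistent.

Consistent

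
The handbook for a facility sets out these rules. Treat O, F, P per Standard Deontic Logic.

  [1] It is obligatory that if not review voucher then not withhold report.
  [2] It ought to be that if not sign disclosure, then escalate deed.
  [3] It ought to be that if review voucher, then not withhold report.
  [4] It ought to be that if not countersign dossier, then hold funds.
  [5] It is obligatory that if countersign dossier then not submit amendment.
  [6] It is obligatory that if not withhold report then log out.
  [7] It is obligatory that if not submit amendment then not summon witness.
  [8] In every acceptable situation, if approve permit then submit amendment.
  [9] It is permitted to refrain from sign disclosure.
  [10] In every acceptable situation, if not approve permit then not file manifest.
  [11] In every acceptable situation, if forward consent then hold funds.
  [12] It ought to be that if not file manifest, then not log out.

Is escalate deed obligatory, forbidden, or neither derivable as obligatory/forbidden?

Neither

Premise 2 is O(¬sign_disclosure → escalate_deed), but O(¬sign_disclosure) is not derivable from the premises (the permission P(¬sign_disclosure) asserts only ¬O(sign_disclosure), not O(¬sign_disclosure)), so it does not yield O(escalate_deed).
No premise or chain of K-axiom applications forces O(escalate_deed), and none forces O(¬escalate_deed). So escalate_deed is neither obligatory nor forbidden under these norms.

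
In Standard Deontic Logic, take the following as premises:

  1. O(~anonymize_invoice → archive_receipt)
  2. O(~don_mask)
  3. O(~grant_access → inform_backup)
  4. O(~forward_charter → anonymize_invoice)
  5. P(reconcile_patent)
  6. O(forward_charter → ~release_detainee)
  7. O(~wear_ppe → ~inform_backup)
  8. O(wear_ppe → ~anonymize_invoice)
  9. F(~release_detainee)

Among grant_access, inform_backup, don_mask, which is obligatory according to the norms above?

grant_access

F(~release_detainee) at premise 9 means O(release_detainee).
The contrapositive of premise 6 (O(forward_charter → ~release_detainee)) is O(release_detainee → ~forward_charter), and O(release_detainee) is already established, so O(~forward_charter).
With premise 4, O(~forward_charter → anonymize_invoice), the K-axiom yields O(anonymize_invoice).
Premise 8, O(wear_ppe → ~anonymize_invoice), contraposes to O(anonymize_invoice → ~wear_ppe); with O(anonymize_invoice) we get O(~wear_ppe).
From O(~wear_ppe) and premise 7, O(~wear_ppe → ~inform_backup), we obtain O(~inform_backup).
The contrapositive of premise 3 (O(~grant_access → inform_backup)) is O(~inform_backup → grant_access), and O(~inform_backup) is already established, so O(grant_access).
So O(grant_access) holds — grant_access is obligatory. None of the other listed options is made obligatory by any chain of premises.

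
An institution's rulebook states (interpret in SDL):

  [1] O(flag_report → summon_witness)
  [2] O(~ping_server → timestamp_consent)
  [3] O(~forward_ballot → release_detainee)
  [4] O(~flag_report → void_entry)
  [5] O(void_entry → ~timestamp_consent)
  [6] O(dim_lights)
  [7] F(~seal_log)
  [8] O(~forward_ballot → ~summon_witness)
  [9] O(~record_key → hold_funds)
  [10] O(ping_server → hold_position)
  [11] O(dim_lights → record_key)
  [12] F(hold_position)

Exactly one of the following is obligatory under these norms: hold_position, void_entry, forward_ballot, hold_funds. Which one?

F(hold_position) at premise 12 means O(~hold_position).
Premise 10 is O(ping_server → hold_position); contrapositively O(~hold_position → ~ping_server). Since O(~hold_position) holds, K gives O(~ping_server).
Applying K to premise 2 (O(~ping_server → timestamp_consent)) and O(~ping_server) yields O(timestamp_consent).
Premise 5, O(void_entry → ~timestamp_consent), contraposes to O(timestamp_consent → ~void_entry); with O(timestamp_consent) we get O(~void_entry).
Premise 4, O(~flag_report → void_entry), contraposes to O(~void_entry → flag_report); with O(~void_entry) we get O(flag_report).
Premise 1 is O(flag_report → summon_witness); since O(flag_report), deontic closure gives O(summon_witness).
The contrapositive of premise 8 (O(~forward_ballot → ~summon_witness)) is O(summon_witness → forward_ballot), and O(summon_witness) is already established, so O(forward_ballot).
So O(forward_ballot) holds — forward_ballot is obligatory. None of the other listed options is made obligatory by any chain of premises.

forward_ballot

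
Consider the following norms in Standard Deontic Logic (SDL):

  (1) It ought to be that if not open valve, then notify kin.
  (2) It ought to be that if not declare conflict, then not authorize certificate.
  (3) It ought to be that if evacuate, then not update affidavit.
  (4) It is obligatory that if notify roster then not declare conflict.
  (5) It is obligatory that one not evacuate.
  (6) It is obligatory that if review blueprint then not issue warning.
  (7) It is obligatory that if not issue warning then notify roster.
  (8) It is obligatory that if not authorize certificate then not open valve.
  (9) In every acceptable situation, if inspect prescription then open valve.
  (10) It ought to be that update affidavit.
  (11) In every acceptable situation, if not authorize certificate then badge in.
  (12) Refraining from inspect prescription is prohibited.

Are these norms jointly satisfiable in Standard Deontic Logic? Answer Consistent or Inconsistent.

Premise 3 is O(evacuate → ¬update_affidavit), but O(evacuate) is not derivable from the premises, so it does not yield O(¬update_affidavit).
So O(¬update_affidavit) is not derivable, and the apparent clash with O(update_affidavit) does not arise.
A world satisfying every obligation exists (e.g. authorize_certificate=true, badge_in=false, declare_conflict=true, evacuate=false, inspect_prescription=true, issue_warning=true, notify_kin=false, notify_roster=false, open_valve=true, review_blueprint=false, update_affidavit=true); no atom is both obligatory and forbidden, so the set is consistent.

Consistent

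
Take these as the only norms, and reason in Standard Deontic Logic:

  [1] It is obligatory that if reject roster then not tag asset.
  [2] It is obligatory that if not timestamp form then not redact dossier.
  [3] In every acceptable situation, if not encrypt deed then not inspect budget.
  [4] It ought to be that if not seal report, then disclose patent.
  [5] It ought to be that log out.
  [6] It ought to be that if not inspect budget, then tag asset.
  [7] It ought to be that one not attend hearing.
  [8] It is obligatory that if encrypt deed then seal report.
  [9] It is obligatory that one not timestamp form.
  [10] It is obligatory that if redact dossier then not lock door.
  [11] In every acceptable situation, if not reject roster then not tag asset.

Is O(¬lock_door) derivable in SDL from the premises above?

Premise 10 is O(redact_dossier → ¬lock_door), but O(redact_dossier) is not derivable from the premises, so it does not yield O(¬lock_door).
No other premise forces O(¬lock_door). An ideal world satisfying every premise can still have ¬lock_door false, so O(¬lock_door) is not derivable.

No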